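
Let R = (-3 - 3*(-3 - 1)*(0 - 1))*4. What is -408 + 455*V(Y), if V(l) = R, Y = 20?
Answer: -27708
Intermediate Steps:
R = -60 (R = (-3 - (-12)*(-1))*4 = (-3 - 3*4)*4 = (-3 - 12)*4 = -15*4 = -60)
V(l) = -60
-408 + 455*V(Y) = -408 + 455*(-60) = -408 - 27300 = -27708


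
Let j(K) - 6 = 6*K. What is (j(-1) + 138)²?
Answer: 19044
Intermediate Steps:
j(K) = 6 + 6*K
(j(-1) + 138)² = ((6 + 6*(-1)) + 138)² = ((6 - 6) + 138)² = (0 + 138)² = 138² = 19044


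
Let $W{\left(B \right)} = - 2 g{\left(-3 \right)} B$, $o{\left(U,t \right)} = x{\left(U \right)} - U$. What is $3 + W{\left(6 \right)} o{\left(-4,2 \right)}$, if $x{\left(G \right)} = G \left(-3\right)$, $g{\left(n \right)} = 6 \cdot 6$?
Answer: $-6909$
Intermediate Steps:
$g{\left(n \right)} = 36$
$x{\left(G \right)} = - 3 G$
$o{\left(U,t \right)} = - 4 U$ ($o{\left(U,t \right)} = - 3 U - U = - 4 U$)
$W{\left(B \right)} = - 72 B$ ($W{\left(B \right)} = \left(-2\right) 36 B = - 72 B$)
$3 + W{\left(6 \right)} o{\left(-4,2 \right)} = 3 + \left(-72\right) 6 \left(\left(-4\right) \left(-4\right)\right) = 3 - 6912 = -6909$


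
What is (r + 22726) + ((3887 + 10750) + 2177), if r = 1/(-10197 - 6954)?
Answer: 678150539/17151 ≈ 39540.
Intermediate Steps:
r = -1/17151 (r = 1/(-17151) = -1/17151 ≈ -5.8306e-5)
(r + 22726) + ((3887 + 10750) + 2177) = (-1/17151 + 22726) + ((3887 + 10750) + 2177) = 389773625/17151 + (14637 + 2177) = 389773625/17151 + 16814 = 678150539/17151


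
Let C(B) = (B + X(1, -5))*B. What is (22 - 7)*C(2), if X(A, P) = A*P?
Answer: -90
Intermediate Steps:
C(B) = B*(-5 + B) (C(B) = (B + 1*(-5))*B = (B - 5)*B = (-5 + B)*B = B*(-5 + B))
(22 - 7)*C(2) = (22 - 7)*(2*(-5 + 2)) = 15*(2*(-3)) = 15*(-6) = -90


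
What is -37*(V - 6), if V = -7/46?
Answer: 10471/46 ≈ 227.63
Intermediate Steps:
V = -7/46 (V = -7*1/46 = -7/46 ≈ -0.15217)
-37*(V - 6) = -37*(-7/46 - 6) = -37*(-283/46) = 10471/46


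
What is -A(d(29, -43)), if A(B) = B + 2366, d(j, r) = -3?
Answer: -2363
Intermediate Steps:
A(B) = 2366 + B
-A(d(29, -43)) = -(2366 - 3) = -1*2363 = -2363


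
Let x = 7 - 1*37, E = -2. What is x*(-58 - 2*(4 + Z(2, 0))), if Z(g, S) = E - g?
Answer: 1740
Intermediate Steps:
Z(g, S) = -2 - g
x = -30 (x = 7 - 37 = -30)
x*(-58 - 2*(4 + Z(2, 0))) = -30*(-58 - 2*(4 + (-2 - 1*2))) = -30*(-58 - 2*(4 + (-2 - 2))) = -30*(-58 - 2*(4 - 4)) = -30*(-58 - 2*0) = -30*(-58 + 0) = -30*(-58) = 1740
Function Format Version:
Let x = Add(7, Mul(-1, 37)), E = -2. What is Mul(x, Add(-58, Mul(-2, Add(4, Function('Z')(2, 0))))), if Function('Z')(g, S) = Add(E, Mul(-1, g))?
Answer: 1740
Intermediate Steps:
Function('Z')(g, S) = Add(-2, Mul(-1, g))
x = -30 (x = Add(7, -37) = -30)
Mul(x, Add(-58, Mul(-2, Add(4, Function('Z')(2, 0))))) = Mul(-30, Add(-58, Mul(-2, Add(4, Add(-2, Mul(-1, 2)))))) = Mul(-30, Add(-58, Mul(-2, Add(4, Add(-2, -2))))) = Mul(-30, Add(-58, Mul(-2, Add(4, -4)))) = Mul(-30, Add(-58, Mul(-2, 0))) = Mul(-30, Add(-58, 0)) = Mul(-30, -58) = 1740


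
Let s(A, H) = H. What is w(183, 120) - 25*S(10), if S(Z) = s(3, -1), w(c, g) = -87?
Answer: -62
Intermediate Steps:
S(Z) = -1
w(183, 120) - 25*S(10) = -87 - 25*(-1) = -87 - 1*(-25) = -87 + 25 = -62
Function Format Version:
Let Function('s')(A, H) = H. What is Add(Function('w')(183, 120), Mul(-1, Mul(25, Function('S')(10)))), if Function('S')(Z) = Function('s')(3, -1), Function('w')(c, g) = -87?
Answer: -62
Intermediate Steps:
Function('S')(Z) = -1
Add(Function('w')(183, 120), Mul(-1, Mul(25, Function('S')(10)))) = Add(-87, Mul(-1, Mul(25, -1))) = Add(-87, Mul(-1, -25)) = Add(-87, 25) = -62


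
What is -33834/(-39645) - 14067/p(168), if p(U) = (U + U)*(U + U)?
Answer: 120816187/165768960 ≈ 0.72882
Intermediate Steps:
p(U) = 4*U**2 (p(U) = (2*U)*(2*U) = 4*U**2)
-33834/(-39645) - 14067/p(168) = -33834/(-39645) - 14067/(4*168**2) = -33834*(-1/39645) - 14067/(4*28224) = 11278/13215 - 14067/112896 = 11278/13215 - 14067*1/112896 = 11278/13215 - 1563/12544 = 120816187/165768960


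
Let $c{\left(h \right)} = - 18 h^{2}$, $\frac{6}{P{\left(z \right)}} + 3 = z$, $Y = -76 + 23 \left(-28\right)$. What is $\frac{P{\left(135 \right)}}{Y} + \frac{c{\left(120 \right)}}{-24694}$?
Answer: $\frac{2052851653}{195576480} \approx 10.496$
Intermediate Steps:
$Y = -720$ ($Y = -76 - 644 = -720$)
$P{\left(z \right)} = \frac{6}{-3 + z}$
$\frac{P{\left(135 \right)}}{Y} + \frac{c{\left(120 \right)}}{-24694} = \frac{6 \frac{1}{-3 + 135}}{-720} + \frac{\left(-18\right) 120^{2}}{-24694} = \frac{6}{132} \left(- \frac{1}{720}\right) + \left(-18\right) 14400 \left(- \frac{1}{24694}\right) = 6 \cdot \frac{1}{132} \left(- \frac{1}{720}\right) - - \frac{129600}{12347} = \frac{1}{22} \left(- \frac{1}{720}\right) + \frac{129600}{12347} = - \frac{1}{15840} + \frac{129600}{12347} = \frac{2052851653}{195576480}$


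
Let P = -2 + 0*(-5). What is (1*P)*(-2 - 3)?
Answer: 10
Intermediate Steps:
P = -2 (P = -2 + 0 = -2)
(1*P)*(-2 - 3) = (1*(-2))*(-2 - 3) = -2*(-5) = 10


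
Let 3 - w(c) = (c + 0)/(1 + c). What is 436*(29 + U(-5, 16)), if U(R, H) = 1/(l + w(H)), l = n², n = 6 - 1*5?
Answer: 166225/13 ≈ 12787.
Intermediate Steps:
n = 1 (n = 6 - 5 = 1)
l = 1 (l = 1² = 1)
w(c) = 3 - c/(1 + c) (w(c) = 3 - (c + 0)/(1 + c) = 3 - c/(1 + c))
U(R, H) = 1/(1 + (3 + 2*H)/(1 + H))
436*(29 + U(-5, 16)) = 436*(29 + (1 + 16)/(4 + 3*16)) = 436*(29 + 17/(4 + 48)) = 436*(29 + 17/52) = 436*(1525/52) = 166225/13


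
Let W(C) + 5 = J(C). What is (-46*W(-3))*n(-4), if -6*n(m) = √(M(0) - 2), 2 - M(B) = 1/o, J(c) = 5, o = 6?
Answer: 0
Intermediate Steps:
M(B) = 11/6 (M(B) = 2 - 1/6 = 2 - 1*⅙ = 2 - ⅙ = 11/6)
W(C) = 0 (W(C) = -5 + 5 = 0)
n(m) = -I*√6/36 (n(m) = -√(11/6 - 2)/6 = -I*√6/36)
(-46*W(-3))*n(-4) = (-46*0)*(-I*√6/36) = 0*(-I*√6/36) = 0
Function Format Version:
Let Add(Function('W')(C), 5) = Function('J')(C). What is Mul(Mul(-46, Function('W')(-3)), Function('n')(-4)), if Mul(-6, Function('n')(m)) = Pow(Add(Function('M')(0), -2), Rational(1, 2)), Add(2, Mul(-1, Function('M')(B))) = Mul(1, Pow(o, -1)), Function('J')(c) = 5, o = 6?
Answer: 0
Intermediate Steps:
Function('M')(B) = Rational(11, 6) (Function('M')(B) = Add(2, Mul(-1, Mul(1, Pow(6, -1)))) = Add(2, Mul(-1, Mul(1, Rational(1, 6)))) = Add(2, Mul(-1, Rational(1, 6))) = Add(2, Rational(-1, 6)) = Rational(11, 6))
Function('W')(C) = 0 (Function('W')(C) = Add(-5, 5) = 0)
Function('n')(m) = Mul(Rational(-1, 36), I, Pow(6, Rational(1, 2))) (Function('n')(m) = Mul(Rational(-1, 6), Pow(Add(Rational(11, 6), -2), Rational(1, 2))) = Mul(Rational(-1, 6), Pow(Rational(-1, 6), Rational(1, 2))) = Mul(Rational(-1, 6), Mul(Rational(1, 6), I, Pow(6, Rational(1, 2)))) = Mul(Rational(-1, 36), I, Pow(6, Rational(1, 2))))
Mul(Mul(-46, Function('W')(-3)), Function('n')(-4)) = Mul(Mul(-46, 0), Mul(Rational(-1, 36), I, Pow(6, Rational(1, 2)))) = Mul(0, Mul(Rational(-1, 36), I, Pow(6, Rational(1, 2)))) = 0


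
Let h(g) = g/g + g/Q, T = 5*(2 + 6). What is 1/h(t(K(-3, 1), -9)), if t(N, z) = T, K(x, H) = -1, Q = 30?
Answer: 3/7 ≈ 0.42857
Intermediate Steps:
T = 40 (T = 5*8 = 40)
t(N, z) = 40
h(g) = 1 + g/30 (h(g) = g/g + g/30 = 1 + g*(1/30) = 1 + g/30)
1/h(t(K(-3, 1), -9)) = 1/(1 + (1/30)*40) = 1/(1 + 4/3) = 1/(7/3) = 3/7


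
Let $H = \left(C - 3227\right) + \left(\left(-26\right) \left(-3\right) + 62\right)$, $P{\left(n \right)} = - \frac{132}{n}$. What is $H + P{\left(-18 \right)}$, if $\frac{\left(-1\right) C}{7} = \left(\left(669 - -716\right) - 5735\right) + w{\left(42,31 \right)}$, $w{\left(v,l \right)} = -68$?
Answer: $\frac{83539}{3} \approx 27846.0$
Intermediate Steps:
$C = 30926$ ($C = - 7 \left(\left(\left(669 - -716\right) - 5735\right) - 68\right) = - 7 \left(\left(\left(669 + 716\right) - 5735\right) - 68\right) = - 7 \left(\left(1385 - 5735\right) - 68\right) = - 7 \left(-4350 - 68\right) = \left(-7\right) \left(-4418\right) = 30926$)
$H = 27839$ ($H = \left(30926 - 3227\right) + \left(\left(-26\right) \left(-3\right) + 62\right) = 27699 + \left(78 + 62\right) = 27699 + 140 = 27839$)
$H + P{\left(-18 \right)} = 27839 - \frac{132}{-18} = 27839 - - \frac{22}{3} = 27839 + \frac{22}{3} = \frac{83539}{3}$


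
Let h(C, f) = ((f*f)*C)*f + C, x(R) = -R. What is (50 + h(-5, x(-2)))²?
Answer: 25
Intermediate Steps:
h(C, f) = C + C*f³ (h(C, f) = (f²*C)*f + C = (C*f²)*f + C = C*f³ + C = C + C*f³)
(50 + h(-5, x(-2)))² = (50 - 5*(1 + (-1*(-2))³))² = (50 - 5*(1 + 2³))² = (50 - 5*(1 + 8))² = (50 - 5*9)² = (50 - 45)² = 5² = 25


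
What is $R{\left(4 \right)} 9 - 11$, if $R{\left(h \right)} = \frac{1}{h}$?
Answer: $- \frac{35}{4} \approx -8.75$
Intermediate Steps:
$R{\left(4 \right)} 9 - 11 = \frac{1}{4} \cdot 9 - 11 = \frac{9}{4} - 11 = - \frac{35}{4}$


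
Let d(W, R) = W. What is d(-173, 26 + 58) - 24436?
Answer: -24609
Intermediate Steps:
d(-173, 26 + 58) - 24436 = -173 - 24436 = -24609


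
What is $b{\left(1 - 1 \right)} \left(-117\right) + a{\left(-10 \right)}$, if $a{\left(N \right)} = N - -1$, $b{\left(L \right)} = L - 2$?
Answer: $225$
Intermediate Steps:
$b{\left(L \right)} = -2 + L$
$a{\left(N \right)} = 1 + N$ ($a{\left(N \right)} = N + 1 = 1 + N$)
$b{\left(1 - 1 \right)} \left(-117\right) + a{\left(-10 \right)} = \left(-2 + \left(1 - 1\right)\right) \left(-117\right) + \left(1 - 10\right) = \left(-2 + 0\right) \left(-117\right) - 9 = \left(-2\right) \left(-117\right) - 9 = 234 - 9 = 225$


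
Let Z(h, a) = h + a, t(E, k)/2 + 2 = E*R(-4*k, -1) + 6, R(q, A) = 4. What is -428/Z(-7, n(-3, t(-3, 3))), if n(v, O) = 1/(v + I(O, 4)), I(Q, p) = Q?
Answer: 4066/67 ≈ 60.687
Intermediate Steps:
t(E, k) = 8 + 8*E (t(E, k) = -4 + 2*(E*4 + 6) = -4 + 2*(4*E + 6) = -4 + 2*(6 + 4*E) = -4 + (12 + 8*E) = 8 + 8*E)
n(v, O) = 1/(O + v) (n(v, O) = 1/(v + O) = 1/(O + v))
Z(h, a) = a + h
-428/Z(-7, n(-3, t(-3, 3))) = -428/(1/((8 + 8*(-3)) - 3) - 7) = -428/(1/((8 - 24) - 3) - 7) = -428/(1/(-16 - 3) - 7) = -428/(1/(-19) - 7) = -428/(-1/19 - 7) = -428/(-134/19) = -428*(-19/134) = 4066/67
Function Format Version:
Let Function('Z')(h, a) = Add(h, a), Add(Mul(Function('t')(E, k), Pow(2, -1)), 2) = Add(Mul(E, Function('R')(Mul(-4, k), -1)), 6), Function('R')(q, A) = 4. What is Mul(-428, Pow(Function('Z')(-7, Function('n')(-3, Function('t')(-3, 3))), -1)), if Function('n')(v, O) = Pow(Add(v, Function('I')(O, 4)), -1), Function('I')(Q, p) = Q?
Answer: Rational(4066, 67) ≈ 60.687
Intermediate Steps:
Function('t')(E, k) = Add(8, Mul(8, E)) (Function('t')(E, k) = Add(-4, Mul(2, Add(Mul(E, 4), 6))) = Add(-4, Mul(2, Add(Mul(4, E), 6))) = Add(-4, Mul(2, Add(6, Mul(4, E)))) = Add(-4, Add(12, Mul(8, E))) = Add(8, Mul(8, E)))
Function('n')(v, O) = Pow(Add(O, v), -1) (Function('n')(v, O) = Pow(Add(v, O), -1) = Pow(Add(O, v), -1))
Function('Z')(h, a) = Add(a, h)
Mul(-428, Pow(Function('Z')(-7, Function('n')(-3, Function('t')(-3, 3))), -1)) = Mul(-428, Pow(Add(Pow(Add(Add(8, Mul(8, -3)), -3), -1), -7), -1)) = Mul(-428, Pow(Add(Pow(Add(Add(8, -24), -3), -1), -7), -1)) = Mul(-428, Pow(Add(Pow(Add(-16, -3), -1), -7), -1)) = Mul(-428, Pow(Add(Pow(-19, -1), -7), -1)) = Mul(-428, Pow(Add(Rational(-1, 19), -7), -1)) = Mul(-428, Pow(Rational(-134, 19), -1)) = Mul(-428, Rational(-19, 134)) = Rational(4066, 67)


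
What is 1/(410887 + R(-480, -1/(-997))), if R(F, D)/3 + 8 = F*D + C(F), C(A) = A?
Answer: 997/408193291 ≈ 2.4425e-6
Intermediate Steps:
R(F, D) = -24 + 3*F + 3*D*F (R(F, D) = -24 + 3*(F*D + F) = -24 + 3*(D*F + F) = -24 + 3*(F + D*F) = -24 + (3*F + 3*D*F) = -24 + 3*F + 3*D*F)
1/(410887 + R(-480, -1/(-997))) = 1/(410887 + (-24 + 3*(-480) + 3*(-1/(-997))*(-480))) = 1/(410887 + (-24 - 1440 + 3*(-1*(-1/997))*(-480))) = 1/(410887 + (-24 - 1440 + 3*(1/997)*(-480))) = 1/(410887 + (-24 - 1440 - 1440/997)) = 1/(410887 - 1461048/997) = 1/(408193291/997) = 997/408193291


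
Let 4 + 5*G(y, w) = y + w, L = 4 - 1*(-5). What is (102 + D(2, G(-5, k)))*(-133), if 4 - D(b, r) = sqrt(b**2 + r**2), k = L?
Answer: -13832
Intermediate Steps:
L = 9 (L = 4 + 5 = 9)
k = 9
G(y, w) = -4/5 + w/5 + y/5 (G(y, w) = -4/5 + (y + w)/5 = -4/5 + (w + y)/5 = -4/5 + (w/5 + y/5) = -4/5 + w/5 + y/5)
D(b, r) = 4 - sqrt(b**2 + r**2)
(102 + D(2, G(-5, k)))*(-133) = (102 + (4 - sqrt(2**2 + (-4/5 + (1/5)*9 + (1/5)*(-5))**2)))*(-133) = (102 + (4 - sqrt(4 + (-4/5 + 9/5 - 1)**2)))*(-133) = (102 + (4 - sqrt(4 + 0**2)))*(-133) = (102 + (4 - sqrt(4 + 0)))*(-133) = (102 + (4 - sqrt(4)))*(-133) = (102 + (4 - 1*2))*(-133) = (102 + (4 - 2))*(-133) = (102 + 2)*(-133) = 104*(-133) = -13832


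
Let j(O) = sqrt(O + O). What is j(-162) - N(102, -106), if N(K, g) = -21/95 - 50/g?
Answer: -1262/5035 + 18*I ≈ -0.25065 + 18.0*I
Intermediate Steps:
j(O) = sqrt(2)*sqrt(O) (j(O) = sqrt(2*O) = sqrt(2)*sqrt(O))
N(K, g) = -21/95 - 50/g (N(K, g) = -21*1/95 - 50/g = -21/95 - 50/g)
j(-162) - N(102, -106) = sqrt(2)*sqrt(-162) - (-21/95 - 50/(-106)) = sqrt(2)*(9*I*sqrt(2)) - (-21/95 - 50*(-1/106)) = 18*I - (-21/95 + 25/53) = 18*I - 1*1262/5035 = 18*I - 1262/5035 = -1262/5035 + 18*I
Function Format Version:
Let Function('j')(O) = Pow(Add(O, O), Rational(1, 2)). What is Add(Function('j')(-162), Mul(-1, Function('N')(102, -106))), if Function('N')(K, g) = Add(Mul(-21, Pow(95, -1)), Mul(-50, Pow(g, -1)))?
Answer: Add(Rational(-1262, 5035), Mul(18, I)) ≈ Add(-0.25065, Mul(18.000, I))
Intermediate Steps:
Function('j')(O) = Mul(Pow(2, Rational(1, 2)), Pow(O, Rational(1, 2))) (Function('j')(O) = Pow(Mul(2, O), Rational(1, 2)) = Mul(Pow(2, Rational(1, 2)), Pow(O, Rational(1, 2))))
Function('N')(K, g) = Add(Rational(-21, 95), Mul(-50, Pow(g, -1))) (Function('N')(K, g) = Add(Mul(-21, Rational(1, 95)), Mul(-50, Pow(g, -1))) = Add(Rational(-21, 95), Mul(-50, Pow(g, -1))))
Add(Function('j')(-162), Mul(-1, Function('N')(102, -106))) = Add(Mul(Pow(2, Rational(1, 2)), Pow(-162, Rational(1, 2))), Mul(-1, Add(Rational(-21, 95), Mul(-50, Pow(-106, -1))))) = Add(Mul(Pow(2, Rational(1, 2)), Mul(9, I, Pow(2, Rational(1, 2)))), Mul(-1, Add(Rational(-21, 95), Mul(-50, Rational(-1, 106))))) = Add(Mul(18, I), Mul(-1, Add(Rational(-21, 95), Rational(25, 53)))) = Add(Mul(18, I), Mul(-1, Rational(1262, 5035))) = Add(Mul(18, I), Rational(-1262, 5035)) = Add(Rational(-1262, 5035), Mul(18, I))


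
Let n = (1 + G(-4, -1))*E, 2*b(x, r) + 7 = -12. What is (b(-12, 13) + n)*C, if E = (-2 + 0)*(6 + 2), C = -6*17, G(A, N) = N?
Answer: 969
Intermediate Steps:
b(x, r) = -19/2 (b(x, r) = -7/2 + (1/2)*(-12) = -7/2 - 6 = -19/2)
C = -102
E = -16 (E = -2*8 = -16)
n = 0 (n = (1 - 1)*(-16) = 0*(-16) = 0)
(b(-12, 13) + n)*C = (-19/2 + 0)*(-102) = -19/2*(-102) = 969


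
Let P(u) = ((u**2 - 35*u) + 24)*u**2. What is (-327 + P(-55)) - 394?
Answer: 15045629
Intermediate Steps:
P(u) = u**2*(24 + u**2 - 35*u) (P(u) = (24 + u**2 - 35*u)*u**2 = u**2*(24 + u**2 - 35*u))
(-327 + P(-55)) - 394 = (-327 + (-55)**2*(24 + (-55)**2 - 35*(-55))) - 394 = (-327 + 3025*(24 + 3025 + 1925)) - 394 = (-327 + 3025*4974) - 394 = (-327 + 15046350) - 394 = 15046023 - 394 = 15045629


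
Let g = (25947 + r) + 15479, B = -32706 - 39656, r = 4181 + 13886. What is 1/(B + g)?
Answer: -1/12869 ≈ -7.7706e-5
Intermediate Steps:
r = 18067
B = -72362
g = 59493 (g = (25947 + 18067) + 15479 = 44014 + 15479 = 59493)
1/(B + g) = 1/(-72362 + 59493) = 1/(-12869) = -1/12869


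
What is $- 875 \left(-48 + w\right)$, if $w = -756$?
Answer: $703500$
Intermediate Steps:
$- 875 \left(-48 + w\right) = - 875 \left(-48 - 756\right) = \left(-875\right) \left(-804\right) = 703500$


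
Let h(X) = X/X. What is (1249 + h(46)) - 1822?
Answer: -572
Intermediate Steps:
h(X) = 1
(1249 + h(46)) - 1822 = (1249 + 1) - 1822 = 1250 - 1822 = -572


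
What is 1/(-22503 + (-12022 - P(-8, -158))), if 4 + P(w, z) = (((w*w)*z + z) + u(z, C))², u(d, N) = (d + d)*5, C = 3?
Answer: -1/140457021 ≈ -7.1196e-9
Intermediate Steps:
u(d, N) = 10*d (u(d, N) = (2*d)*5 = 10*d)
P(w, z) = -4 + (11*z + z*w²)² (P(w, z) = -4 + (((w*w)*z + z) + 10*z)² = -4 + ((w²*z + z) + 10*z)² = -4 + ((z*w² + z) + 10*z)² = -4 + ((z + z*w²) + 10*z)² = -4 + (11*z + z*w²)²)
1/(-22503 + (-12022 - P(-8, -158))) = 1/(-22503 + (-12022 - (-4 + (-158)²*(11 + (-8)²)²))) = 1/(-22503 + (-12022 - (-4 + 24964*(11 + 64)²))) = 1/(-22503 + (-12022 - (-4 + 24964*75²))) = 1/(-22503 + (-12022 - (-4 + 24964*5625))) = 1/(-22503 + (-12022 - (-4 + 140422500))) = 1/(-22503 + (-12022 - 1*140422496)) = 1/(-22503 + (-12022 - 140422496)) = 1/(-22503 - 140434518) = 1/(-140457021) = -1/140457021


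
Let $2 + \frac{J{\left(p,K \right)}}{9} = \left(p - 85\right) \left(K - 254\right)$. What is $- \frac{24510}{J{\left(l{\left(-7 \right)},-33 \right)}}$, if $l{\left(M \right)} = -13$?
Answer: $- \frac{4085}{42186} \approx -0.096833$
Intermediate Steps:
$J{\left(p,K \right)} = -18 + 9 \left(-254 + K\right) \left(-85 + p\right)$ ($J{\left(p,K \right)} = -18 + 9 \left(p - 85\right) \left(K - 254\right) = -18 + 9 \left(-85 + p\right) \left(-254 + K\right) = -18 + 9 \left(-254 + K\right) \left(-85 + p\right)$)
$- \frac{24510}{J{\left(l{\left(-7 \right)},-33 \right)}} = - \frac{24510}{194292 - -29718 - -25245 + 9 \left(-33\right) \left(-13\right)} = - \frac{24510}{194292 + 29718 + 25245 + 3861} = - \frac{24510}{253116} = \left(-24510\right) \frac{1}{253116} = - \frac{4085}{42186}$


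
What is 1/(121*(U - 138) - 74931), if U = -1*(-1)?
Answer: -1/91508 ≈ -1.0928e-5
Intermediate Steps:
U = 1
1/(121*(U - 138) - 74931) = 1/(121*(1 - 138) - 74931) = 1/(121*(-137) - 74931) = 1/(-16577 - 74931) = 1/(-91508) = -1/91508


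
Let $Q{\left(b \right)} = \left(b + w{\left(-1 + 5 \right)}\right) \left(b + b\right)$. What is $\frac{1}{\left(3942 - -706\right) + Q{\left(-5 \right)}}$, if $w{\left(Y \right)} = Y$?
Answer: $\frac{1}{4658} \approx 0.00021468$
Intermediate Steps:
$Q{\left(b \right)} = 2 b \left(4 + b\right)$ ($Q{\left(b \right)} = \left(b + \left(-1 + 5\right)\right) \left(b + b\right) = \left(b + 4\right) 2 b = \left(4 + b\right) 2 b = 2 b \left(4 + b\right)$)
$\frac{1}{\left(3942 - -706\right) + Q{\left(-5 \right)}} = \frac{1}{\left(3942 - -706\right) + 2 \left(-5\right) \left(4 - 5\right)} = \frac{1}{\left(3942 + 706\right) + 2 \left(-5\right) \left(-1\right)} = \frac{1}{4648 + 10} = \frac{1}{4658}$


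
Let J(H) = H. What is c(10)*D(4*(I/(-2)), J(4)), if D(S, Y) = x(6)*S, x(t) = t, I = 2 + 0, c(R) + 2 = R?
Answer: -192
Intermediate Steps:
c(R) = -2 + R
I = 2
D(S, Y) = 6*S
c(10)*D(4*(I/(-2)), J(4)) = (-2 + 10)*(6*(4*(2/(-2)))) = 8*(6*(4*(2*(-½)))) = 8*(6*(4*(-1))) = 8*(6*(-4)) = 8*(-24) = -192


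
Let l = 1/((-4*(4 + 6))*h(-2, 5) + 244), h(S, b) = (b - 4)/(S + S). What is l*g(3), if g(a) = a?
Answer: 3/254 ≈ 0.011811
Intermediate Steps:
h(S, b) = (-4 + b)/(2*S) (h(S, b) = (-4 + b)/((2*S)) = (-4 + b)*(1/(2*S)) = (-4 + b)/(2*S))
l = 1/254 (l = 1/((-4*(4 + 6))*((1/2)*(-4 + 5)/(-2)) + 244) = 1/((-4*10)*((1/2)*(-1/2)*1) + 244) = 1/(-40*(-1/4) + 244) = 1/(10 + 244) = 1/254 ≈ 0.0039370)
l*g(3) = (1/254)*3 = 3/254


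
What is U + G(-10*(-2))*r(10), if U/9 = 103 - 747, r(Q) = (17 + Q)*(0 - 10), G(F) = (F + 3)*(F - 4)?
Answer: -105156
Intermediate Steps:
G(F) = (-4 + F)*(3 + F) (G(F) = (3 + F)*(-4 + F) = (-4 + F)*(3 + F))
r(Q) = -170 - 10*Q (r(Q) = (17 + Q)*(-10) = -170 - 10*Q)
U = -5796 (U = 9*(103 - 747) = 9*(-644) = -5796)
U + G(-10*(-2))*r(10) = -5796 + (-12 + (-10*(-2))² - (-10)*(-2))*(-170 - 10*10) = -5796 + (-12 + 20² - 1*20)*(-170 - 100) = -5796 + (-12 + 400 - 20)*(-270) = -5796 + 368*(-270) = -5796 - 99360 = -105156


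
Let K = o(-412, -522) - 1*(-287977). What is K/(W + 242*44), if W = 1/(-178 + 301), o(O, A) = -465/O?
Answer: 14593579647/539598460 ≈ 27.045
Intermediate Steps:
W = 1/123 ≈ 0.0081301
K = 118646989/412 (K = -465/(-412) - 1*(-287977) = -465*(-1/412) + 287977 = 465/412 + 287977 = 118646989/412 ≈ 2.8798e+5)
K/(W + 242*44) = 118646989/(412*(1/123 + 242*44)) = 118646989/(412*(1/123 + 10648)) = 118646989/(412*(1309705/123)) = (118646989/412)*(123/1309705) = 14593579647/539598460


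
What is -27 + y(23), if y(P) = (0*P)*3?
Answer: -27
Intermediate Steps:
y(P) = 0 (y(P) = 0*3 = 0)
-27 + y(23) = -27 + 0 = -27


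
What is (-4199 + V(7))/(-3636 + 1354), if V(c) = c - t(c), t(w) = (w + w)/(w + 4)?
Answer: 23063/12551 ≈ 1.8375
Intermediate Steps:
t(w) = 2*w/(4 + w) (t(w) = (2*w)/(4 + w) = 2*w/(4 + w))
V(c) = c - 2*c/(4 + c)
(-4199 + V(7))/(-3636 + 1354) = (-4199 + 7*(2 + 7)/(4 + 7))/(-3636 + 1354) = (-4199 + 7*9/11)/(-2282) = (-4199 + 7*(1/11)*9)*(-1/2282) = (-4199 + 63/11)*(-1/2282) = -46126/11*(-1/2282) = 23063/12551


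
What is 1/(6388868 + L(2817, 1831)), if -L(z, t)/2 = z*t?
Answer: -1/3926986 ≈ -2.5465e-7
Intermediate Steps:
L(z, t) = -2*t*z (L(z, t) = -2*z*t = -2*t*z)
1/(6388868 + L(2817, 1831)) = 1/(6388868 - 2*1831*2817) = 1/(6388868 - 10315854) = 1/(-3926986) = -1/3926986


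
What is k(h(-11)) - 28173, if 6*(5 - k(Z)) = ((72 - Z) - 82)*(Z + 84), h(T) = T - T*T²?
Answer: 283052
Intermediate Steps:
h(T) = T - T³
k(Z) = 5 - (-10 - Z)*(84 + Z)/6 (k(Z) = 5 - ((72 - Z) - 82)*(Z + 84)/6 = 5 - (-10 - Z)*(84 + Z)/6)
k(h(-11)) - 28173 = (145 + (-11 - 1*(-11)³)²/6 + 47*(-11 - 1*(-11)³)/3) - 28173 = (145 + (-11 - 1*(-1331))²/6 + 47*(-11 - 1*(-1331))/3) - 28173 = (145 + (-11 + 1331)²/6 + 47*(-11 + 1331)/3) - 28173 = (145 + (⅙)*1320² + (47/3)*1320) - 28173 = (145 + (⅙)*1742400 + 20680) - 28173 = (145 + 290400 + 20680) - 28173 = 311225 - 28173 = 283052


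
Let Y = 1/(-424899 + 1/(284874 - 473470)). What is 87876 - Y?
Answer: 7041877511804776/80134251805 ≈ 87876.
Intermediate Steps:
Y = -188596/80134251805 (Y = 1/(-424899 + 1/(-188596)) = 1/(-424899 - 1/188596) = 1/(-80134251805/188596) = -188596/80134251805 ≈ -2.3535e-6)
87876 - Y = 87876 - 1*(-188596/80134251805) = 87876 + 188596/80134251805 = 7041877511804776/80134251805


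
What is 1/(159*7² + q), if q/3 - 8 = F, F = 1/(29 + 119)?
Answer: 148/1156623 ≈ 0.00012796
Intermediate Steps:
F = 1/148 ≈ 0.0067568
q = 3555/148 (q = 24 + 3*(1/148) = 24 + 3/148 = 3555/148 ≈ 24.020)
1/(159*7² + q) = 1/(159*7² + 3555/148) = 1/(159*49 + 3555/148) = 1/(7791 + 3555/148) = 1/(1156623/148) = 148/1156623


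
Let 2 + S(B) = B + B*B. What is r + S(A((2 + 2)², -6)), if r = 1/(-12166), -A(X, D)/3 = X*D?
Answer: 1012576179/12166 ≈ 83230.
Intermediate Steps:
A(X, D) = -3*D*X (A(X, D) = -3*X*D = -3*D*X)
S(B) = -2 + B + B² (S(B) = -2 + (B + B*B) = -2 + (B + B²) = -2 + B + B²)
r = -1/12166 ≈ -8.2196e-5
r + S(A((2 + 2)², -6)) = -1/12166 + (-2 - 3*(-6)*(2 + 2)² + (-3*(-6)*(2 + 2)²)²) = -1/12166 + (-2 - 3*(-6)*4² + (-3*(-6)*4²)²) = -1/12166 + (-2 - 3*(-6)*16 + (-3*(-6)*16)²) = -1/12166 + (-2 + 288 + 288²) = -1/12166 + (-2 + 288 + 82944) = -1/12166 + 83230 = 1012576179/12166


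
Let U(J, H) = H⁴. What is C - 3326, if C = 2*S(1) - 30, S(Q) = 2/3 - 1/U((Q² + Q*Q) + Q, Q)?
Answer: -10070/3 ≈ -3356.7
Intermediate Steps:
S(Q) = ⅔ - 1/Q⁴ (S(Q) = 2/3 - 1/(Q⁴) = 2*(⅓) - 1/Q⁴ = ⅔ - 1/Q⁴)
C = -92/3 (C = 2*(⅔ - 1/1⁴) - 30 = 2*(⅔ - 1*1) - 30 = 2*(⅔ - 1) - 30 = 2*(-⅓) - 30 = -⅔ - 30 = -92/3 ≈ -30.667)
C - 3326 = -92/3 - 3326 = -10070/3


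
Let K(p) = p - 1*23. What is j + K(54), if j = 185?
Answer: 216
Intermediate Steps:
K(p) = -23 + p (K(p) = p - 23 = -23 + p)
j + K(54) = 185 + (-23 + 54) = 185 + 31 = 216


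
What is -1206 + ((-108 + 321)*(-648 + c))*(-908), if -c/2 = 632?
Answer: 369787242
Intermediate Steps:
c = -1264 (c = -2*632 = -1264)
-1206 + ((-108 + 321)*(-648 + c))*(-908) = -1206 + ((-108 + 321)*(-648 - 1264))*(-908) = -1206 + (213*(-1912))*(-908) = -1206 - 407256*(-908) = -1206 + 369788448 = 369787242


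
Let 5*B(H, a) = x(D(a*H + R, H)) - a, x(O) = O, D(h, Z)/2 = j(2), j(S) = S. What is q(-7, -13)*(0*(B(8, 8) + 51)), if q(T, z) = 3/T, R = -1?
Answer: 0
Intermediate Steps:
D(h, Z) = 4 (D(h, Z) = 2*2 = 4)
B(H, a) = ⅘ - a/5 (B(H, a) = (4 - a)/5 = ⅘ - a/5)
q(-7, -13)*(0*(B(8, 8) + 51)) = (3/(-7))*(0*((⅘ - ⅕*8) + 51)) = (3*(-⅐))*(0*((⅘ - 8/5) + 51)) = -0*(-⅘ + 51) = -0*251/5 = -3/7*0 = 0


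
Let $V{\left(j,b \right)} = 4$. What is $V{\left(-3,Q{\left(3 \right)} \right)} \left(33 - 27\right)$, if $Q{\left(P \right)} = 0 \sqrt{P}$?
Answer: $24$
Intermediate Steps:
$Q{\left(P \right)} = 0$
$V{\left(-3,Q{\left(3 \right)} \right)} \left(33 - 27\right) = 4 \left(33 - 27\right) = 4 \cdot 6 = 24$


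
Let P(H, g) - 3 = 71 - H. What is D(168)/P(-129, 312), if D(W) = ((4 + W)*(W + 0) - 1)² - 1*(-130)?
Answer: 834921155/203 ≈ 4.1129e+6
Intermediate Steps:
P(H, g) = 74 - H (P(H, g) = 3 + (71 - H) = 74 - H)
D(W) = 130 + (-1 + W*(4 + W))² (D(W) = ((4 + W)*W - 1)² + 130 = (W*(4 + W) - 1)² + 130 = (-1 + W*(4 + W))² + 130 = 130 + (-1 + W*(4 + W))²)
D(168)/P(-129, 312) = (130 + (-1 + 168² + 4*168)²)/(74 - 1*(-129)) = (130 + (-1 + 28224 + 672)²)/(74 + 129) = (130 + 28895²)/203 = (130 + 834921025)*(1/203) = 834921155*(1/203) = 834921155/203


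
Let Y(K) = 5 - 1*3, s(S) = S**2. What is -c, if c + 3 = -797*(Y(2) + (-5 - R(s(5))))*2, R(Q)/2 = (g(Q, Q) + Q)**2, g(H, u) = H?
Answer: -7974779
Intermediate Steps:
Y(K) = 2 (Y(K) = 5 - 3 = 2)
R(Q) = 8*Q**2 (R(Q) = 2*(Q + Q)**2 = 2*(2*Q)**2 = 2*(4*Q**2) = 8*Q**2)
c = 7974779 (c = -3 - 797*(2 + (-5 - 8*(5**2)**2))*2 = -3 - 797*(2 + (-5 - 8*25**2))*2 = -3 - 797*(2 + (-5 - 8*625))*2 = -3 - 797*(2 + (-5 - 1*5000))*2 = -3 - 797*(2 + (-5 - 5000))*2 = -3 - 797*(2 - 5005)*2 = -3 - (-3987391)*2 = -3 - 797*(-10006) = -3 + 7974782 = 7974779)
-c = -1*7974779 = -7974779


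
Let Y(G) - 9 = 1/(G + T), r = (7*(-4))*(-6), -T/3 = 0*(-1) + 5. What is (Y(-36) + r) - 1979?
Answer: -91903/51 ≈ -1802.0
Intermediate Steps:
T = -15 (T = -3*(0*(-1) + 5) = -3*(0 + 5) = -3*5 = -15)
r = 168 (r = -28*(-6) = 168)
Y(G) = 9 + 1/(-15 + G) (Y(G) = 9 + 1/(G - 15) = 9 + 1/(-15 + G))
(Y(-36) + r) - 1979 = ((-134 + 9*(-36))/(-15 - 36) + 168) - 1979 = ((-134 - 324)/(-51) + 168) - 1979 = (-1/51*(-458) + 168) - 1979 = (458/51 + 168) - 1979 = 9026/51 - 1979 = -91903/51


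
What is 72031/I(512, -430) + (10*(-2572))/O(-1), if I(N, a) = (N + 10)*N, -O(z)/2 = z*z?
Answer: 3437087071/267264 ≈ 12860.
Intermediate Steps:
O(z) = -2*z**2 (O(z) = -2*z*z = -2*z**2)
I(N, a) = N*(10 + N) (I(N, a) = (10 + N)*N = N*(10 + N))
72031/I(512, -430) + (10*(-2572))/O(-1) = 72031/((512*(10 + 512))) + (10*(-2572))/((-2*(-1)**2)) = 72031/((512*522)) - 25720/((-2*1)) = 72031/267264 - 25720/(-2) = 72031*(1/267264) - 25720*(-1/2) = 72031/267264 + 12860 = 3437087071/267264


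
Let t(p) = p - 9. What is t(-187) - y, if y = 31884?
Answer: -32080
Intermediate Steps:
t(p) = -9 + p
t(-187) - y = (-9 - 187) - 1*31884 = -196 - 31884 = -32080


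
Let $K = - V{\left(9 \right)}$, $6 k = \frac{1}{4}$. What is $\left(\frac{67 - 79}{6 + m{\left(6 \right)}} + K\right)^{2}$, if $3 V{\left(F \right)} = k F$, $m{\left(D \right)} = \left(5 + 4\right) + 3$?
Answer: $\frac{361}{576} \approx 0.62674$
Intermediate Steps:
$m{\left(D \right)} = 12$ ($m{\left(D \right)} = 9 + 3 = 12$)
$k = \frac{1}{24}$ ($k = \frac{1}{6 \cdot 4} = \frac{1}{6} \cdot \frac{1}{4} = \frac{1}{24} \approx 0.041667$)
$V{\left(F \right)} = \frac{F}{72}$ ($V{\left(F \right)} = \frac{\frac{1}{24} F}{3} = \frac{F}{72}$)
$K = - \frac{1}{8}$ ($K = - \frac{9}{72} = \left(-1\right) \frac{1}{8} = - \frac{1}{8} \approx -0.125$)
$\left(\frac{67 - 79}{6 + m{\left(6 \right)}} + K\right)^{2} = \left(\frac{67 - 79}{6 + 12} - \frac{1}{8}\right)^{2} = \left(- \frac{12}{18} - \frac{1}{8}\right)^{2} = \left(\left(-12\right) \frac{1}{18} - \frac{1}{8}\right)^{2} = \left(- \frac{2}{3} - \frac{1}{8}\right)^{2} = \left(- \frac{19}{24}\right)^{2} = \frac{361}{576}$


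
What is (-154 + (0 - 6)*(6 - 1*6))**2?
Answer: 23716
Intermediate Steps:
(-154 + (0 - 6)*(6 - 1*6))**2 = (-154 - 6*(6 - 6))**2 = (-154 - 6*0)**2 = (-154 + 0)**2 = (-154)**2 = 23716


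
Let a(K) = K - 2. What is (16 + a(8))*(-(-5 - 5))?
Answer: 220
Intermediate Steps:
a(K) = -2 + K
(16 + a(8))*(-(-5 - 5)) = (16 + (-2 + 8))*(-(-5 - 5)) = (16 + 6)*(-1*(-10)) = 22*10 = 220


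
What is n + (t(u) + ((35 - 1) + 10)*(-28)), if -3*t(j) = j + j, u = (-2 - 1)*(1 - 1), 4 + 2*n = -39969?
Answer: -42437/2 ≈ -21219.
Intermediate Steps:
n = -39973/2 (n = -2 + (½)*(-39969) = -2 - 39969/2 = -39973/2 ≈ -19987.)
u = 0 (u = -3*0 = 0)
t(j) = -2*j/3 (t(j) = -(j + j)/3 = -2*j/3)
n + (t(u) + ((35 - 1) + 10)*(-28)) = -39973/2 + (-⅔*0 + ((35 - 1) + 10)*(-28)) = -39973/2 + (0 + (34 + 10)*(-28)) = -39973/2 + (0 + 44*(-28)) = -39973/2 + (0 - 1232) = -39973/2 - 1232 = -42437/2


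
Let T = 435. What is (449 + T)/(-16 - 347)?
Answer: -884/363 ≈ -2.4353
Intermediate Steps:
(449 + T)/(-16 - 347) = (449 + 435)/(-16 - 347) = 884/(-363) = 884*(-1/363) = -884/363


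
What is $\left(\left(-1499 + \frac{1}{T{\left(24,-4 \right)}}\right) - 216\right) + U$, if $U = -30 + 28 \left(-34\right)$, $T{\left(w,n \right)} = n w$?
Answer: $- \frac{258913}{96} \approx -2697.0$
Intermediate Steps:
$U = -982$ ($U = -30 - 952 = -982$)
$\left(\left(-1499 + \frac{1}{T{\left(24,-4 \right)}}\right) - 216\right) + U = \left(\left(-1499 + \frac{1}{\left(-4\right) 24}\right) - 216\right) - 982 = \left(\left(-1499 + \frac{1}{-96}\right) - 216\right) - 982 = \left(\left(-1499 - \frac{1}{96}\right) - 216\right) - 982 = \left(- \frac{143905}{96} - 216\right) - 982 = - \frac{164641}{96} - 982 = - \frac{258913}{96}$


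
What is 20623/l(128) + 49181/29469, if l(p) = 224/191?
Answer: 10553563751/600096 ≈ 17586.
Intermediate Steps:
l(p) = 224/191 (l(p) = 224*(1/191) = 224/191)
20623/l(128) + 49181/29469 = 20623/(224/191) + 49181/29469 = 20623*(191/224) + 49181*(1/29469) = 3938993/224 + 4471/2679 = 10553563751/600096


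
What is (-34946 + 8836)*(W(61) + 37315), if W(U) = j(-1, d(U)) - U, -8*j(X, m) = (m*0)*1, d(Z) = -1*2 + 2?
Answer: -972701940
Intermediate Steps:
d(Z) = 0 (d(Z) = -2 + 2 = 0)
j(X, m) = 0 (j(X, m) = -m*0/8 = -0 = -1/8*0 = 0)
W(U) = -U (W(U) = 0 - U = -U)
(-34946 + 8836)*(W(61) + 37315) = (-34946 + 8836)*(-1*61 + 37315) = -26110*(-61 + 37315) = -26110*37254 = -972701940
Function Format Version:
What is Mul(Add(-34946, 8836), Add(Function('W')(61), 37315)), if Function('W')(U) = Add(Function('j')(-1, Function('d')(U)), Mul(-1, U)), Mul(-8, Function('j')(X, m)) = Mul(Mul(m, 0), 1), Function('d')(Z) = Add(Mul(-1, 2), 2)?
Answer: -972701940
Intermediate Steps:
Function('d')(Z) = 0 (Function('d')(Z) = Add(-2, 2) = 0)
Function('j')(X, m) = 0 (Function('j')(X, m) = Mul(Rational(-1, 8), Mul(Mul(m, 0), 1)) = Mul(Rational(-1, 8), Mul(0, 1)) = Mul(Rational(-1, 8), 0) = 0)
Function('W')(U) = Mul(-1, U) (Function('W')(U) = Add(0, Mul(-1, U)) = Mul(-1, U))
Mul(Add(-34946, 8836), Add(Function('W')(61), 37315)) = Mul(Add(-34946, 8836), Add(Mul(-1, 61), 37315)) = Mul(-26110, Add(-61, 37315)) = Mul(-26110, 37254) = -972701940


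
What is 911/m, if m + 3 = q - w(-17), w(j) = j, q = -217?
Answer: -911/203 ≈ -4.4877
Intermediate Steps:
m = -203 (m = -3 + (-217 - 1*(-17)) = -3 + (-217 + 17) = -3 - 200 = -203)
911/m = 911/(-203) = 911*(-1/203) = -911/203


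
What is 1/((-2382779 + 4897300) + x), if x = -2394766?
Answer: 1/119755 ≈ 8.3504e-6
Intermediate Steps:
1/((-2382779 + 4897300) + x) = 1/((-2382779 + 4897300) - 2394766) = 1/(2514521 - 2394766) = 1/119755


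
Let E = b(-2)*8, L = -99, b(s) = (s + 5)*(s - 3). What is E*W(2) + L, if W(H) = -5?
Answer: 501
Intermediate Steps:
b(s) = (-3 + s)*(5 + s) (b(s) = (5 + s)*(-3 + s) = (-3 + s)*(5 + s))
E = -120 (E = (-15 + (-2)² + 2*(-2))*8 = (-15 + 4 - 4)*8 = -15*8 = -120)
E*W(2) + L = -120*(-5) - 99 = 600 - 99 = 501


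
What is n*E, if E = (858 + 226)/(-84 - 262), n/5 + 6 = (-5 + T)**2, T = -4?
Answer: -203250/173 ≈ -1174.9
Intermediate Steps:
n = 375 (n = -30 + 5*(-5 - 4)**2 = -30 + 5*(-9)**2 = -30 + 5*81 = -30 + 405 = 375)
E = -542/173 (E = 1084/(-346) = 1084*(-1/346) = -542/173 ≈ -3.1329)
n*E = 375*(-542/173) = -203250/173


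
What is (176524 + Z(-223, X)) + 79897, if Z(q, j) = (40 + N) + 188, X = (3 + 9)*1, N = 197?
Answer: 256846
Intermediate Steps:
X = 12 (X = 12*1 = 12)
Z(q, j) = 425 (Z(q, j) = (40 + 197) + 188 = 237 + 188 = 425)
(176524 + Z(-223, X)) + 79897 = (176524 + 425) + 79897 = 176949 + 79897 = 256846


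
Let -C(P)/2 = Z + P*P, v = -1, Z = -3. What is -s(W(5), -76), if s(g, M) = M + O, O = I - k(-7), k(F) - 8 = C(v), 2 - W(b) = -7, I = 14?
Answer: 74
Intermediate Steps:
W(b) = 9 (W(b) = 2 - 1*(-7) = 2 + 7 = 9)
C(P) = 6 - 2*P**2 (C(P) = -2*(-3 + P*P) = -2*(-3 + P**2) = 6 - 2*P**2)
k(F) = 12 (k(F) = 8 + (6 - 2*(-1)**2) = 8 + (6 - 2*1) = 8 + (6 - 2) = 8 + 4 = 12)
O = 2 (O = 14 - 1*12 = 14 - 12 = 2)
s(g, M) = 2 + M (s(g, M) = M + 2 = 2 + M)
-s(W(5), -76) = -(2 - 76) = -1*(-74) = 74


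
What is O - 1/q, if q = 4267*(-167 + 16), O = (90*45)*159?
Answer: 414907932151/644317 ≈ 6.4395e+5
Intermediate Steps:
O = 643950 (O = 4050*159 = 643950)
q = -644317 (q = 4267*(-151) = -644317)
O - 1/q = 643950 - 1/(-644317) = 643950 - 1*(-1/644317) = 643950 + 1/644317 = 414907932151/644317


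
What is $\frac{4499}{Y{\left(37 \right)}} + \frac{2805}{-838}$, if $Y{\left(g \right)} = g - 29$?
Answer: $\frac{1873861}{3352} \approx 559.03$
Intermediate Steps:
$Y{\left(g \right)} = -29 + g$
$\frac{4499}{Y{\left(37 \right)}} + \frac{2805}{-838} = \frac{4499}{-29 + 37} + \frac{2805}{-838} = \frac{4499}{8} + 2805 \left(- \frac{1}{838}\right) = 4499 \cdot \frac{1}{8} - \frac{2805}{838} = \frac{4499}{8} - \frac{2805}{838} = \frac{1873861}{3352}$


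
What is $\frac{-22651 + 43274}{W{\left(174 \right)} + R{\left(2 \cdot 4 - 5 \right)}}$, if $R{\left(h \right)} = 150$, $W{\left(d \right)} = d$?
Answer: $\frac{20623}{324} \approx 63.651$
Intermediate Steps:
$\frac{-22651 + 43274}{W{\left(174 \right)} + R{\left(2 \cdot 4 - 5 \right)}} = \frac{-22651 + 43274}{174 + 150} = \frac{20623}{324}$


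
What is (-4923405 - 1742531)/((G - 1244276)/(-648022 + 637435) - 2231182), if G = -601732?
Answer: 11762044072/3936612971 ≈ 2.9879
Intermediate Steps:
(-4923405 - 1742531)/((G - 1244276)/(-648022 + 637435) - 2231182) = (-4923405 - 1742531)/((-601732 - 1244276)/(-648022 + 637435) - 2231182) = -6665936/(-1846008/(-10587) - 2231182) = -6665936/(-1846008*(-1/10587) - 2231182) = -6665936/(615336/3529 - 2231182) = -6665936/(-7873225942/3529) = -6665936*(-3529/7873225942) = 11762044072/3936612971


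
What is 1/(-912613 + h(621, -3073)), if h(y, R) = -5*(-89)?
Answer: -1/912168 ≈ -1.0963e-6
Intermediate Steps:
h(y, R) = 445
1/(-912613 + h(621, -3073)) = 1/(-912613 + 445) = 1/(-912168) = -1/912168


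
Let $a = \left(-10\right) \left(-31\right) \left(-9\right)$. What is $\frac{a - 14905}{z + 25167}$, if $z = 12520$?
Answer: $- \frac{17695}{37687} \approx -0.46953$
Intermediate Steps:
$a = -2790$ ($a = 310 \left(-9\right) = -2790$)
$\frac{a - 14905}{z + 25167} = \frac{-2790 - 14905}{12520 + 25167} = - \frac{17695}{37687}$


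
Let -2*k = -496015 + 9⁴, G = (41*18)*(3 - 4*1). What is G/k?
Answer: -738/244727 ≈ -0.0030156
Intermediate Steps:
G = -738 (G = 738*(3 - 4) = 738*(-1) = -738)
k = 244727 (k = -(-496015 + 9⁴)/2 = -(-496015 + 6561)/2 = -½*(-489454) = 244727)
G/k = -738/244727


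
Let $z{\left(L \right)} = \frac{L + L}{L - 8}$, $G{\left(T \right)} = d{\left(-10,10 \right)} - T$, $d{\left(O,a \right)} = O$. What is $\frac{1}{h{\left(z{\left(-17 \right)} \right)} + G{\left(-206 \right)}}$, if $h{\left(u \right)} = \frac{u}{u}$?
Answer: $\frac{1}{197} \approx 0.0050761$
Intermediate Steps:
$G{\left(T \right)} = -10 - T$
$z{\left(L \right)} = \frac{2 L}{-8 + L}$
$h{\left(u \right)} = 1$
$\frac{1}{h{\left(z{\left(-17 \right)} \right)} + G{\left(-206 \right)}} = \frac{1}{1 - -196} = \frac{1}{1 + \left(-10 + 206\right)} = \frac{1}{1 + 196} = \frac{1}{197}$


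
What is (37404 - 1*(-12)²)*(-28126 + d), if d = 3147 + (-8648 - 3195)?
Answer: -1371987720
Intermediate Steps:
d = -8696 (d = 3147 - 11843 = -8696)
(37404 - 1*(-12)²)*(-28126 + d) = (37404 - 1*(-12)²)*(-28126 - 8696) = (37404 - 1*144)*(-36822) = (37404 - 144)*(-36822) = 37260*(-36822) = -1371987720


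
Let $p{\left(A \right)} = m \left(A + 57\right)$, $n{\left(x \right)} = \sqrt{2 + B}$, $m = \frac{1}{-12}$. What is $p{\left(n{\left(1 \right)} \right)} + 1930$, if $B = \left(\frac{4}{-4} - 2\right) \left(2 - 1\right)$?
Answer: $\frac{7701}{4} - \frac{i}{12} \approx 1925.3 - 0.083333 i$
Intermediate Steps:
$B = -3$ ($B = \left(4 \left(- \frac{1}{4}\right) - 2\right) 1 = \left(-1 - 2\right) 1 = \left(-3\right) 1 = -3$)
$m = - \frac{1}{12} \approx -0.083333$
$n{\left(x \right)} = i$ ($n{\left(x \right)} = \sqrt{2 - 3} = \sqrt{-1} = i$)
$p{\left(A \right)} = - \frac{19}{4} - \frac{A}{12}$ ($p{\left(A \right)} = - \frac{A + 57}{12} = - \frac{57 + A}{12} = - \frac{19}{4} - \frac{A}{12}$)
$p{\left(n{\left(1 \right)} \right)} + 1930 = \left(- \frac{19}{4} - \frac{i}{12}\right) + 1930 = \frac{7701}{4} - \frac{i}{12}$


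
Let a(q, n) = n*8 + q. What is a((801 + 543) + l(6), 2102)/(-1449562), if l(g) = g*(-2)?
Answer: -9074/724781 ≈ -0.012520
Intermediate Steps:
l(g) = -2*g
a(q, n) = q + 8*n (a(q, n) = 8*n + q = q + 8*n)
a((801 + 543) + l(6), 2102)/(-1449562) = (((801 + 543) - 2*6) + 8*2102)/(-1449562) = ((1344 - 12) + 16816)*(-1/1449562) = (1332 + 16816)*(-1/1449562) = 18148*(-1/1449562) = -9074/724781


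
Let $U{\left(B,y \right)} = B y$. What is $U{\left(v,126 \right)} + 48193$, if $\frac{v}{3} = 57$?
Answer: $69739$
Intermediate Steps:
$v = 171$ ($v = 3 \cdot 57 = 171$)
$U{\left(v,126 \right)} + 48193 = 171 \cdot 126 + 48193 = 21546 + 48193 = 69739$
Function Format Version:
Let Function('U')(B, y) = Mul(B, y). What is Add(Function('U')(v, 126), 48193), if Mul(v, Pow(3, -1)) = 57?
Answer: 69739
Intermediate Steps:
v = 171 (v = Mul(3, 57) = 171)
Add(Function('U')(v, 126), 48193) = Add(Mul(171, 126), 48193) = Add(21546, 48193) = 69739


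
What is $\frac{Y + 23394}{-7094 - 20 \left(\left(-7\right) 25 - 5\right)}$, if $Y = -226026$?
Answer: $\frac{101316}{1747} \approx 57.994$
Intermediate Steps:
$\frac{Y + 23394}{-7094 - 20 \left(\left(-7\right) 25 - 5\right)} = \frac{-226026 + 23394}{-7094 - 20 \left(\left(-7\right) 25 - 5\right)} = - \frac{202632}{-7094 - 20 \left(-175 - 5\right)} = - \frac{202632}{-7094 - -3600} = - \frac{202632}{-7094 + 3600} = - \frac{202632}{-3494} = \left(-202632\right) \left(- \frac{1}{3494}\right) = \frac{101316}{1747}$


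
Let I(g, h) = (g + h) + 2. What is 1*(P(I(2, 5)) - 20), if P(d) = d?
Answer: -11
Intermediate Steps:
I(g, h) = 2 + g + h
1*(P(I(2, 5)) - 20) = 1*((2 + 2 + 5) - 20) = 1*(9 - 20) = 1*(-11) = -11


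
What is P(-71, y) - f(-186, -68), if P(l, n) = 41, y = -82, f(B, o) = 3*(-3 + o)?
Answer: 254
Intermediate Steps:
f(B, o) = -9 + 3*o
P(-71, y) - f(-186, -68) = 41 - (-9 + 3*(-68)) = 41 - (-9 - 204) = 41 - 1*(-213) = 41 + 213 = 254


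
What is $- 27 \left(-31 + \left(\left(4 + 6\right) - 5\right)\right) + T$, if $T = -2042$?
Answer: $-1340$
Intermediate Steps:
$- 27 \left(-31 + \left(\left(4 + 6\right) - 5\right)\right) + T = - 27 \left(-31 + \left(\left(4 + 6\right) - 5\right)\right) - 2042 = - 27 \left(-31 + \left(10 - 5\right)\right) - 2042 = - 27 \left(-31 + 5\right) - 2042 = \left(-27\right) \left(-26\right) - 2042 = 702 - 2042 = -1340$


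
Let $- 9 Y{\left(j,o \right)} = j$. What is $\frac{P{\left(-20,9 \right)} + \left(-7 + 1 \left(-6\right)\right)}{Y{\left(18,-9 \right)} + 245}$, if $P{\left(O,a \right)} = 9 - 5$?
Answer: $- \frac{1}{27} \approx -0.037037$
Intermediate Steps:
$P{\left(O,a \right)} = 4$
$Y{\left(j,o \right)} = - \frac{j}{9}$
$\frac{P{\left(-20,9 \right)} + \left(-7 + 1 \left(-6\right)\right)}{Y{\left(18,-9 \right)} + 245} = \frac{4 + \left(-7 + 1 \left(-6\right)\right)}{\left(- \frac{1}{9}\right) 18 + 245} = \frac{4 - 13}{-2 + 245} = \frac{4 - 13}{243} = \left(-9\right) \frac{1}{243} = - \frac{1}{27}$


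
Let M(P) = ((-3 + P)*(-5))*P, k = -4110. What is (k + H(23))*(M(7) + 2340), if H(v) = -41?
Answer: -9132200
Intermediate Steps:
M(P) = P*(15 - 5*P) (M(P) = (15 - 5*P)*P = P*(15 - 5*P))
(k + H(23))*(M(7) + 2340) = (-4110 - 41)*(5*7*(3 - 1*7) + 2340) = -4151*(5*7*(3 - 7) + 2340) = -4151*(5*7*(-4) + 2340) = -4151*(-140 + 2340) = -4151*2200 = -9132200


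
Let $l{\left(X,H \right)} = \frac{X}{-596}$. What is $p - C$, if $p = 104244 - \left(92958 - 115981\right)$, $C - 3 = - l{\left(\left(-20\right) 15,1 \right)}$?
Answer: $\frac{18962411}{149} \approx 1.2726 \cdot 10^{5}$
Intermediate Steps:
$l{\left(X,H \right)} = - \frac{X}{596}$ ($l{\left(X,H \right)} = X \left(- \frac{1}{596}\right) = - \frac{X}{596}$)
$C = \frac{372}{149}$ ($C = 3 - - \frac{\left(-20\right) 15}{596} = 3 - \left(- \frac{1}{596}\right) \left(-300\right) = 3 - \frac{75}{149} = \frac{372}{149} \approx 2.4966$)
$p = 127267$ ($p = 104244 - \left(92958 - 115981\right) = 104244 - -23023 = 104244 + 23023 = 127267$)
$p - C = 127267 - \frac{372}{149} = \frac{18962411}{149}$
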